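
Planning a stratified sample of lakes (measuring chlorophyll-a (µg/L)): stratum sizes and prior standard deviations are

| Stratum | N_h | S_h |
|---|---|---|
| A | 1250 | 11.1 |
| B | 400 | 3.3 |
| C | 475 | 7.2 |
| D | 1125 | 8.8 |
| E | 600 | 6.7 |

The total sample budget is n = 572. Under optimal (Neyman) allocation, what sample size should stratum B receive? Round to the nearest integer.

23

Neyman allocation: n_h = n · N_h S_h / Σ N_i S_i, with n = 572.
  stratum A: N_h·S_h = 1250·11.1 = 13875.00
  stratum B: N_h·S_h = 400·3.3 = 1320.00
  stratum C: N_h·S_h = 475·7.2 = 3420.00
  stratum D: N_h·S_h = 1125·8.8 = 9900.00
  stratum E: N_h·S_h = 600·6.7 = 4020.00
Σ N_h S_h = 32535.00
n for stratum B = 572·1320.00/32535.00 = 23.207 → 23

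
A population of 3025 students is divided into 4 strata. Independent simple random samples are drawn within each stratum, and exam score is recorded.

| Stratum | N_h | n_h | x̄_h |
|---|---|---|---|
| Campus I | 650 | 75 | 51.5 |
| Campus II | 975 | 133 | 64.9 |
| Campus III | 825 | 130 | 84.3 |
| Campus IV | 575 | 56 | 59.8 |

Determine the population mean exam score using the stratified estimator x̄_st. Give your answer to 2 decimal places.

N = Σ N_h = 3025. Stratum weights W_h = N_h/N.
x̄_st = (650·51.5 + 975·64.9 + 825·84.3 + 575·59.8) / 3025 = 66.3421

x̄_st ≈ 66.34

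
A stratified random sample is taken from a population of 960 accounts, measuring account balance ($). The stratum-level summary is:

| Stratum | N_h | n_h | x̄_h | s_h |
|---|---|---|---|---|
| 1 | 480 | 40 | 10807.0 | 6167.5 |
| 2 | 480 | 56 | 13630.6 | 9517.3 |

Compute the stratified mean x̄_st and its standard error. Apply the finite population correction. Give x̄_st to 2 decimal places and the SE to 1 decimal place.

x̄_st = Σ W_h x̄_h = (480·10807.0 + 480·13630.6)/960 = 12218.80000
V̂(x̄_st) = Σ W_h² (1 − n_h/N_h) s_h²/n_h, with W_h = N_h/N and N = 960:
  stratum 1: (480/960)²·(1 − 40/480)·6167.5²/40 = 217926
  stratum 2: (480/960)²·(1 − 56/480)·9517.3²/56 = 357194
V̂(x̄_st) = 575120
SE(x̄_st) = √575120 = 758.367

x̄_st ≈ 12218.80, SE ≈ 758.4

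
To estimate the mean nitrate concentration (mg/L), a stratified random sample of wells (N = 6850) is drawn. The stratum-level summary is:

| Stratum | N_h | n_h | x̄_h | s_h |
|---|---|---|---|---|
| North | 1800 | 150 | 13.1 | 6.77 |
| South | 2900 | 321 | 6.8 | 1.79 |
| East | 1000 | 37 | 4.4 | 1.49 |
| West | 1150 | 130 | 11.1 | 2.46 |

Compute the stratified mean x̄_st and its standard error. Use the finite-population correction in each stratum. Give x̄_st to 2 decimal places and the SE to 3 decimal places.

x̄_st = Σ W_h x̄_h = (1800·13.1 + 2900·6.8 + 1000·4.4 + 1150·11.1)/6850 = 8.82701
V̂(x̄_st) = Σ W_h² (1 − n_h/N_h) s_h²/n_h, with W_h = N_h/N and N = 6850:
  stratum North: (1800/6850)²·(1 − 150/1800)·6.77²/150 = 0.0193402
  stratum South: (2900/6850)²·(1 − 321/2900)·1.79²/321 = 0.001591
  stratum East: (1000/6850)²·(1 − 37/1000)·1.49²/37 = 0.00123145
  stratum West: (1150/6850)²·(1 − 130/1150)·2.46²/130 = 0.00116371
V̂(x̄_st) = 0.0233264
SE(x̄_st) = √0.0233264 = 0.15273

x̄_st ≈ 8.83, SE ≈ 0.153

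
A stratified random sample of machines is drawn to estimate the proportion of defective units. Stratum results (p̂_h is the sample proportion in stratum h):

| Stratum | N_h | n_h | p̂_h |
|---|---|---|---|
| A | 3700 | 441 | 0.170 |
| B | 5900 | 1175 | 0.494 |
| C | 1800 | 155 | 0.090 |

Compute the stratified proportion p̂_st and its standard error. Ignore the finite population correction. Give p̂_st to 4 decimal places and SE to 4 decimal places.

N = 11400; stratum weights W_h = N_h/N.
p̂_st = Σ W_h p̂_h = (3700·0.170 + 5900·0.494 + 1800·0.090)/11400 = 0.32505
V̂(p̂_st) = Σ W_h² p̂_h(1−p̂_h)/(n_h−1):
  stratum A: (3700/11400)²·0.170·0.830/440 = 3.37807e-05
  stratum B: (5900/11400)²·0.494·0.506/1174 = 5.703e-05
  stratum C: (1800/11400)²·0.090·0.910/154 = 1.32586e-05
V̂(p̂_st) = 0.000104069; SE = √V̂ = 0.0102014

p̂_st ≈ 0.3251, SE ≈ 0.0102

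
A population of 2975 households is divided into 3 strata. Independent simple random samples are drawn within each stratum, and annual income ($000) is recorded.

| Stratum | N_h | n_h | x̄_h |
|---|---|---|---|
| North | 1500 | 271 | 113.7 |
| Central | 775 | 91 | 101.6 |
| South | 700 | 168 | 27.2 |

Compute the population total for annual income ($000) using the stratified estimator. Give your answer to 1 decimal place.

τ̂_st ≈ 268330.0

τ̂_st = Σ N_h x̄_h = 1500·113.7 + 775·101.6 + 700·27.2 = 268330.0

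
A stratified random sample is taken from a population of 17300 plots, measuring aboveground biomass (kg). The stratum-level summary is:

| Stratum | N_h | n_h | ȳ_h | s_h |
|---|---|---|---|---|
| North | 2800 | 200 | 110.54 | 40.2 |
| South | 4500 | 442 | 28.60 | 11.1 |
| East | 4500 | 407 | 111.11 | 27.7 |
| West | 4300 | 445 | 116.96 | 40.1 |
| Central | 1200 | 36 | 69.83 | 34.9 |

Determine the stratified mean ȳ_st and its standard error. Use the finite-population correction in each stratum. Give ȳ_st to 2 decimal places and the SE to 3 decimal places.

ȳ_st = Σ W_h ȳ_h = (2800·110.54 + 4500·28.60 + 4500·111.11 + 4300·116.96 + 1200·69.83)/17300 = 88.14630
V̂(ȳ_st) = Σ W_h² (1 − n_h/N_h) s_h²/n_h, with W_h = N_h/N and N = 17300:
  stratum North: (2800/17300)²·(1 − 200/2800)·40.2²/200 = 0.196545
  stratum South: (4500/17300)²·(1 − 442/4500)·11.1²/442 = 0.0170081
  stratum East: (4500/17300)²·(1 − 407/4500)·27.7²/407 = 0.116018
  stratum West: (4300/17300)²·(1 − 445/4300)·40.1²/445 = 0.200138
  stratum Central: (1200/17300)²·(1 − 36/1200)·34.9²/36 = 0.157903
V̂(ȳ_st) = 0.687612
SE(ȳ_st) = √0.687612 = 0.829224

ȳ_st ≈ 88.15, SE ≈ 0.829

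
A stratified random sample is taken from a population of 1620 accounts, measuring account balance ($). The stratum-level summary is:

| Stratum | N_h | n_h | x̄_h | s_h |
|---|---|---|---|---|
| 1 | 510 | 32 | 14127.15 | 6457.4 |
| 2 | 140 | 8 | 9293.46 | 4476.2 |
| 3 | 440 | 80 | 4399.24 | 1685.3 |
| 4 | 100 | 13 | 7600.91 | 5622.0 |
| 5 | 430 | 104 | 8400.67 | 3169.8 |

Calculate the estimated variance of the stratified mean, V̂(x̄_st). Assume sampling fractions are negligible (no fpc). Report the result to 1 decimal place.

V̂(x̄_st) = Σ W_h² s_h²/n_h, with W_h = N_h/N and N = 1620:
  stratum 1: (510/1620)²·6457.4²/32 = 129144
  stratum 2: (140/1620)²·4476.2²/8 = 18704.9
  stratum 3: (440/1620)²·1685.3²/80 = 2619.03
  stratum 4: (100/1620)²·5622.0²/13 = 9264.21
  stratum 5: (430/1620)²·3169.8²/104 = 6806.71
V̂(x̄_st) = 166539

V̂(x̄_st) ≈ 166539.3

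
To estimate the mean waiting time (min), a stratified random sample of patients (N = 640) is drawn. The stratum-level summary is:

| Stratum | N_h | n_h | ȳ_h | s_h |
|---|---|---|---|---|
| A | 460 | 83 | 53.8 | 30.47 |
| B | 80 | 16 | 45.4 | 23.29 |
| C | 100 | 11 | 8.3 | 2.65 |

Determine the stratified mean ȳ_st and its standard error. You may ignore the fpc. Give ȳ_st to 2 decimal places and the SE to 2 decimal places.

ȳ_st ≈ 45.64, SE ≈ 2.51

ȳ_st = Σ W_h ȳ_h = (460·53.8 + 80·45.4 + 100·8.3)/640 = 45.64062
V̂(ȳ_st) = Σ W_h² s_h²/n_h, with W_h = N_h/N and N = 640:
  stratum A: (460/640)²·30.47²/83 = 5.7786
  stratum B: (80/640)²·23.29²/16 = 0.529711
  stratum C: (100/640)²·2.65²/11 = 0.0155862
V̂(ȳ_st) = 6.3239
SE(ȳ_st) = √6.3239 = 2.51474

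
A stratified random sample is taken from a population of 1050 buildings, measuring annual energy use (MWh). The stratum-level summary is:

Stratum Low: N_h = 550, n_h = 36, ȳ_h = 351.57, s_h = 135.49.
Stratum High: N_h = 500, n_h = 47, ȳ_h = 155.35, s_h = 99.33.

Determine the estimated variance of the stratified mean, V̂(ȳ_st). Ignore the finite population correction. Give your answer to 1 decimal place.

V̂(ȳ_st) = Σ W_h² s_h²/n_h, with W_h = N_h/N and N = 1050:
  stratum Low: (550/1050)²·135.49²/36 = 139.913
  stratum High: (500/1050)²·99.33²/47 = 47.6019
V̂(ȳ_st) = 187.515

V̂(ȳ_st) ≈ 187.5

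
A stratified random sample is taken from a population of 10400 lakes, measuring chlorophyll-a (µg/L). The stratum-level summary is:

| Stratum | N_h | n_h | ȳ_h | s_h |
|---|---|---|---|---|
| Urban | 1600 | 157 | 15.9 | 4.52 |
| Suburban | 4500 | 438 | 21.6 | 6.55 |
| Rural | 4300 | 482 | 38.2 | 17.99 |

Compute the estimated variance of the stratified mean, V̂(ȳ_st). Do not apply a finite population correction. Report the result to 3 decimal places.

V̂(ȳ_st) = Σ W_h² s_h²/n_h, with W_h = N_h/N and N = 10400:
  stratum Urban: (1600/10400)²·4.52²/157 = 0.00308
  stratum Suburban: (4500/10400)²·6.55²/438 = 0.0183386
  stratum Rural: (4300/10400)²·17.99²/482 = 0.114785
V̂(ȳ_st) = 0.136204

V̂(ȳ_st) ≈ 0.136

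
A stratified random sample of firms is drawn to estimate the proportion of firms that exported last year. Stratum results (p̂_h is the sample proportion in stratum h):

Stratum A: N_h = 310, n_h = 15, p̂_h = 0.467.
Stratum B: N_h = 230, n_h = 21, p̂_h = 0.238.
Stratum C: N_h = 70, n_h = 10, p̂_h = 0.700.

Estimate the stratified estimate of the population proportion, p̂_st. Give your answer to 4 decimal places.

N = 610; stratum weights W_h = N_h/N.
p̂_st = Σ W_h p̂_h = (310·0.467 + 230·0.238 + 70·0.700)/610 = 0.40739

p̂_st ≈ 0.4074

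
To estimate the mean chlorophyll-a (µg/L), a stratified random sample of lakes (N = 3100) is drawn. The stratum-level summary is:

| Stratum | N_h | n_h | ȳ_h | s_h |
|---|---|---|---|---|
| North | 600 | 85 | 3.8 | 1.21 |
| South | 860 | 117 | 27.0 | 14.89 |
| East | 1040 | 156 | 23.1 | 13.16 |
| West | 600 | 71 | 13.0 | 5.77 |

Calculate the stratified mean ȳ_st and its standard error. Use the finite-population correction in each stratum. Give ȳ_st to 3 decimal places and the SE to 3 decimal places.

ȳ_st = Σ W_h ȳ_h = (600·3.8 + 860·27.0 + 1040·23.1 + 600·13.0)/3100 = 18.49161
V̂(ȳ_st) = Σ W_h² (1 − n_h/N_h) s_h²/n_h, with W_h = N_h/N and N = 3100:
  stratum North: (600/3100)²·(1 − 85/600)·1.21²/85 = 0.000553843
  stratum South: (860/3100)²·(1 − 117/860)·14.89²/117 = 0.125999
  stratum East: (1040/3100)²·(1 − 156/1040)·13.16²/156 = 0.106206
  stratum West: (600/3100)²·(1 − 71/600)·5.77²/71 = 0.0154873
V̂(ȳ_st) = 0.248246
SE(ȳ_st) = √0.248246 = 0.498243

ȳ_st ≈ 18.492, SE ≈ 0.498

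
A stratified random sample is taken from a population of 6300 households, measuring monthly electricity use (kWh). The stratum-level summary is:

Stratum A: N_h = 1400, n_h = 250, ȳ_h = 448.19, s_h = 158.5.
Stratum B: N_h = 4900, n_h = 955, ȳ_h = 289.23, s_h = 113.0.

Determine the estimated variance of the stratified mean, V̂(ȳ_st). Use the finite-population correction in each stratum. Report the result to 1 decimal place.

V̂(ȳ_st) ≈ 10.6

V̂(ȳ_st) = Σ W_h² (1 − n_h/N_h) s_h²/n_h, with W_h = N_h/N and N = 6300:
  stratum A: (1400/6300)²·(1 − 250/1400)·158.5²/250 = 4.07627
  stratum B: (4900/6300)²·(1 − 955/4900)·113.0²/955 = 6.51202
V̂(ȳ_st) = 10.5883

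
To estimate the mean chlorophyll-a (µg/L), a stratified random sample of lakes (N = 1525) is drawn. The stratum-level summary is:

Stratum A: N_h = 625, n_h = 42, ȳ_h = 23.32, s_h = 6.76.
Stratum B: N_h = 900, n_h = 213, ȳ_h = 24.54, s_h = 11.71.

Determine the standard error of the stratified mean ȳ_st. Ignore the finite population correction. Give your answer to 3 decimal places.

SE(ȳ_st) ≈ 0.638

V̂(ȳ_st) = Σ W_h² s_h²/n_h, with W_h = N_h/N and N = 1525:
  stratum A: (625/1525)²·6.76²/42 = 0.182753
  stratum B: (900/1525)²·11.71²/213 = 0.224223
V̂(ȳ_st) = 0.406976
SE(ȳ_st) = √0.406976 = 0.637946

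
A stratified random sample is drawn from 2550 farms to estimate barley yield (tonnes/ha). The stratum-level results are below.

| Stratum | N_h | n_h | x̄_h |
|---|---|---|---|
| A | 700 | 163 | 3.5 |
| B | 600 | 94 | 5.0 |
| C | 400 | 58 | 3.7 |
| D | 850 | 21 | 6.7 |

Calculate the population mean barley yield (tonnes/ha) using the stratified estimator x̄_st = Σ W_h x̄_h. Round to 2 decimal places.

N = Σ N_h = 2550. Stratum weights W_h = N_h/N.
x̄_st = (700·3.5 + 600·5.0 + 400·3.7 + 850·6.7) / 2550 = 4.9510

x̄_st ≈ 4.95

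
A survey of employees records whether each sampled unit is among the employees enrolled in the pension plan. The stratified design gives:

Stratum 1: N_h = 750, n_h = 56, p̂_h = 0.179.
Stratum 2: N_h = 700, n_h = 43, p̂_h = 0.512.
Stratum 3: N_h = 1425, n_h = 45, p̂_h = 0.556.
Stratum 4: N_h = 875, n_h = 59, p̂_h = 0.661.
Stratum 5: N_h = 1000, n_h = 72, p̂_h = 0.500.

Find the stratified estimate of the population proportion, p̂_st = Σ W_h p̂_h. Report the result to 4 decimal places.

p̂_st ≈ 0.4975

N = 4750; stratum weights W_h = N_h/N.
p̂_st = Σ W_h p̂_h = (750·0.179 + 700·0.512 + 1425·0.556 + 875·0.661 + 1000·0.500)/4750 = 0.49754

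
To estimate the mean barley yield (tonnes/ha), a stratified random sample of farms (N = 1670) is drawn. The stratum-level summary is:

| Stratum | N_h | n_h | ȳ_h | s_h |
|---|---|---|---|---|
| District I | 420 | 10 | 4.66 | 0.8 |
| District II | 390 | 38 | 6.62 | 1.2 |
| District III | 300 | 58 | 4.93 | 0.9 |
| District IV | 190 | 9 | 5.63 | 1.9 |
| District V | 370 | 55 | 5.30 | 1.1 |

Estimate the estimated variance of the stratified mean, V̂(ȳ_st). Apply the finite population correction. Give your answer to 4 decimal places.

V̂(ȳ_st) = Σ W_h² (1 − n_h/N_h) s_h²/n_h, with W_h = N_h/N and N = 1670:
  stratum District I: (420/1670)²·(1 − 10/420)·0.8²/10 = 0.00395167
  stratum District II: (390/1670)²·(1 − 38/390)·1.2²/38 = 0.00186532
  stratum District III: (300/1670)²·(1 − 58/300)·0.9²/58 = 0.000363547
  stratum District IV: (190/1670)²·(1 − 9/190)·1.9²/9 = 0.00494611
  stratum District V: (370/1670)²·(1 − 55/370)·1.1²/55 = 0.000919395
V̂(ȳ_st) = 0.012046

V̂(ȳ_st) ≈ 0.0120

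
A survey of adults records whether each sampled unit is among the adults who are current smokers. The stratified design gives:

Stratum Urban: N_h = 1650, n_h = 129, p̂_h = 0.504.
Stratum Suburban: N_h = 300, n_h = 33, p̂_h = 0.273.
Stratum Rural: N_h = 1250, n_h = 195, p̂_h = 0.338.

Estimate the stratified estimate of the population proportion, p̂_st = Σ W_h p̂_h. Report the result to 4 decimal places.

N = 3200; stratum weights W_h = N_h/N.
p̂_st = Σ W_h p̂_h = (1650·0.504 + 300·0.273 + 1250·0.338)/3200 = 0.41750

p̂_st ≈ 0.4175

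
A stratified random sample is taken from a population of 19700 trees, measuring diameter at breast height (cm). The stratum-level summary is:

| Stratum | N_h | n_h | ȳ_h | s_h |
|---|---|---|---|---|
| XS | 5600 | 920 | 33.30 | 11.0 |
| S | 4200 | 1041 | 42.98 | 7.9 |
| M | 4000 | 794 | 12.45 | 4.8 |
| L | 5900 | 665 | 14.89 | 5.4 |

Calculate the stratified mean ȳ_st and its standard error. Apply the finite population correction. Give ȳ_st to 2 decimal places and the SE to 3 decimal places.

ȳ_st = Σ W_h ȳ_h = (5600·33.30 + 4200·42.98 + 4000·12.45 + 5900·14.89)/19700 = 25.61660
V̂(ȳ_st) = Σ W_h² (1 − n_h/N_h) s_h²/n_h, with W_h = N_h/N and N = 19700:
  stratum XS: (5600/19700)²·(1 − 920/5600)·11.0²/920 = 0.00888176
  stratum S: (4200/19700)²·(1 − 1041/4200)·7.9²/1041 = 0.0020496
  stratum M: (4000/19700)²·(1 − 794/4000)·4.8²/794 = 0.000958855
  stratum L: (5900/19700)²·(1 − 665/5900)·5.4²/665 = 0.00348981
V̂(ȳ_st) = 0.01538
SE(ȳ_st) = √0.01538 = 0.124016

ȳ_st ≈ 25.62, SE ≈ 0.124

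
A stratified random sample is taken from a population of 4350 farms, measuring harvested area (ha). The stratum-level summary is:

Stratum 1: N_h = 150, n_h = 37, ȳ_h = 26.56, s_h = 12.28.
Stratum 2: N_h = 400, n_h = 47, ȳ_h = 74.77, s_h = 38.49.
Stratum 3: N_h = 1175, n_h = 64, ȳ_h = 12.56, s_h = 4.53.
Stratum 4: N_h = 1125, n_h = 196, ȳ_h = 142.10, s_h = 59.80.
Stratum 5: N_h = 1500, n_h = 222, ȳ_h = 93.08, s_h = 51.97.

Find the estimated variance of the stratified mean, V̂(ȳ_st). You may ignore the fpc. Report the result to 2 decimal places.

V̂(ȳ_st) = Σ W_h² s_h²/n_h, with W_h = N_h/N and N = 4350:
  stratum 1: (150/4350)²·12.28²/37 = 0.00484617
  stratum 2: (400/4350)²·38.49²/47 = 0.266526
  stratum 3: (1175/4350)²·4.53²/64 = 0.0233945
  stratum 4: (1125/4350)²·59.80²/196 = 1.22032
  stratum 5: (1500/4350)²·51.97²/222 = 1.44663
V̂(ȳ_st) = 2.96171

V̂(ȳ_st) ≈ 2.96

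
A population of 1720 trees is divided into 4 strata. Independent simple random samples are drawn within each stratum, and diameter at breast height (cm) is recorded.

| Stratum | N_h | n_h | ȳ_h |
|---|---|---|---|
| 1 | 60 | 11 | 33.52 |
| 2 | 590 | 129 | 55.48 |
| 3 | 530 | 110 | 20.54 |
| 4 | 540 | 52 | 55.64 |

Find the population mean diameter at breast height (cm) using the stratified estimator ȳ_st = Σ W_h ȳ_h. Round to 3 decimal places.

ȳ_st ≈ 43.998

N = Σ N_h = 1720. Stratum weights W_h = N_h/N.
ȳ_st = (60·33.52 + 590·55.48 + 530·20.54 + 540·55.64) / 1720 = 43.99779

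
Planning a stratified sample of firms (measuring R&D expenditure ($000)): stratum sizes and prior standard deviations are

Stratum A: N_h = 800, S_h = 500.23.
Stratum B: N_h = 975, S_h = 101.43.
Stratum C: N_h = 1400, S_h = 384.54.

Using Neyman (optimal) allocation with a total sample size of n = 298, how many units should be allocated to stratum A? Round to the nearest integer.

115

Neyman allocation: n_h = n · N_h S_h / Σ N_i S_i, with n = 298.
  stratum A: N_h·S_h = 800·500.23 = 400184.00
  stratum B: N_h·S_h = 975·101.43 = 98894.25
  stratum C: N_h·S_h = 1400·384.54 = 538356.00
Σ N_h S_h = 1037434.25
n for stratum A = 298·400184.00/1037434.25 = 114.952 → 115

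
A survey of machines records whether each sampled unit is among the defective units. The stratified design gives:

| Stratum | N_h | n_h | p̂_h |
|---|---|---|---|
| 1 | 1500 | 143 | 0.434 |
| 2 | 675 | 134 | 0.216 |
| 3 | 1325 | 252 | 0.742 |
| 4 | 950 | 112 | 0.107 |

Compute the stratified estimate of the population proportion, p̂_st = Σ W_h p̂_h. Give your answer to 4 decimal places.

p̂_st ≈ 0.4228

N = 4450; stratum weights W_h = N_h/N.
p̂_st = Σ W_h p̂_h = (1500·0.434 + 675·0.216 + 1325·0.742 + 950·0.107)/4450 = 0.42283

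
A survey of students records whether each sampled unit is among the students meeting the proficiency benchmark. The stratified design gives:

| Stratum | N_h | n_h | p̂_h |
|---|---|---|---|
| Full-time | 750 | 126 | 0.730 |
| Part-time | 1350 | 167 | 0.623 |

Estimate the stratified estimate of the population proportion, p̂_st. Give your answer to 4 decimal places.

N = 2100; stratum weights W_h = N_h/N.
p̂_st = Σ W_h p̂_h = (750·0.730 + 1350·0.623)/2100 = 0.66121

p̂_st ≈ 0.6612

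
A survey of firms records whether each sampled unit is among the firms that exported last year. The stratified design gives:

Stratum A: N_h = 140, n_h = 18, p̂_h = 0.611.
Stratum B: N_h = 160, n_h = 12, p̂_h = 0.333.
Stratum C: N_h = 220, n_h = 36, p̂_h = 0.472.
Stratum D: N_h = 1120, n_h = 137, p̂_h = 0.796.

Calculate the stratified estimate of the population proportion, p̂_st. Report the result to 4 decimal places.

N = 1640; stratum weights W_h = N_h/N.
p̂_st = Σ W_h p̂_h = (140·0.611 + 160·0.333 + 220·0.472 + 1120·0.796)/1640 = 0.69157

p̂_st ≈ 0.6916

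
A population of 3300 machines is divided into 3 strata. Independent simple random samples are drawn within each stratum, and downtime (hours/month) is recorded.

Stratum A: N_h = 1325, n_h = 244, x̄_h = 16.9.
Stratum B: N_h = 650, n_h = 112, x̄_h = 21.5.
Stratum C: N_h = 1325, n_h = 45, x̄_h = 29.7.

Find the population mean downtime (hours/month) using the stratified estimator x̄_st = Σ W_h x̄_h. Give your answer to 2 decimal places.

x̄_st ≈ 22.95

N = Σ N_h = 3300. Stratum weights W_h = N_h/N.
x̄_st = (1325·16.9 + 650·21.5 + 1325·29.7) / 3300 = 22.9455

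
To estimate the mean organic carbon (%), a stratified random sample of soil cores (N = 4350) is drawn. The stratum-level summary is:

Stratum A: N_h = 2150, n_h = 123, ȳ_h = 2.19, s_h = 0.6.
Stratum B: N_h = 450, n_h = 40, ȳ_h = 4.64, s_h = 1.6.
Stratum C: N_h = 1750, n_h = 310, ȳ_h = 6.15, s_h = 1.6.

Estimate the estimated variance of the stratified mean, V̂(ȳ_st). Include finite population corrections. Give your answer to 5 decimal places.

V̂(ȳ_st) = Σ W_h² (1 − n_h/N_h) s_h²/n_h, with W_h = N_h/N and N = 4350:
  stratum A: (2150/4350)²·(1 − 123/2150)·0.6²/123 = 0.000674079
  stratum B: (450/4350)²·(1 − 40/450)·1.6²/40 = 0.000624019
  stratum C: (1750/4350)²·(1 − 310/1750)·1.6²/310 = 0.00109977
V̂(ȳ_st) = 0.00239786

V̂(ȳ_st) ≈ 0.00240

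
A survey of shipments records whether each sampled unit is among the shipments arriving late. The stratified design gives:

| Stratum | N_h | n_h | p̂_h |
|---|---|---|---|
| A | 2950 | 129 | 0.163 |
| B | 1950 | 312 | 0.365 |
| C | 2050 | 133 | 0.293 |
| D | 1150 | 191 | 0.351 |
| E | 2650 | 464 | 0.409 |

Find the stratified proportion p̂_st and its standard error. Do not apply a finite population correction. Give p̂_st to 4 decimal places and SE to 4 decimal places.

p̂_st ≈ 0.3052, SE ≈ 0.0144

N = 10750; stratum weights W_h = N_h/N.
p̂_st = Σ W_h p̂_h = (2950·0.163 + 1950·0.365 + 2050·0.293 + 1150·0.351 + 2650·0.409)/10750 = 0.30519
V̂(p̂_st) = Σ W_h² p̂_h(1−p̂_h)/(n_h−1):
  stratum A: (2950/10750)²·0.163·0.837/128 = 8.02657e-05
  stratum B: (1950/10750)²·0.365·0.635/311 = 2.45221e-05
  stratum C: (2050/10750)²·0.293·0.707/132 = 5.70695e-05
  stratum D: (1150/10750)²·0.351·0.649/190 = 1.37207e-05
  stratum E: (2650/10750)²·0.409·0.591/463 = 3.17252e-05
V̂(p̂_st) = 0.000207303; SE = √V̂ = 0.014398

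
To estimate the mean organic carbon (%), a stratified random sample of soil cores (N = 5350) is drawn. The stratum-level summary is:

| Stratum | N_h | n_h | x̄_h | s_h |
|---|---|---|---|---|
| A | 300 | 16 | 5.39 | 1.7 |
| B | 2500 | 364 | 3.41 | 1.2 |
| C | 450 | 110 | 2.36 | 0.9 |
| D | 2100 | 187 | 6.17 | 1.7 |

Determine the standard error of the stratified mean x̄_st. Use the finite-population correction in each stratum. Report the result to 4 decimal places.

SE(x̄_st) ≈ 0.0590

V̂(x̄_st) = Σ W_h² (1 − n_h/N_h) s_h²/n_h, with W_h = N_h/N and N = 5350:
  stratum A: (300/5350)²·(1 − 16/300)·1.7²/16 = 0.000537663
  stratum B: (2500/5350)²·(1 − 364/2500)·1.2²/364 = 0.000738065
  stratum C: (450/5350)²·(1 − 110/450)·0.9²/110 = 3.93619e-05
  stratum D: (2100/5350)²·(1 − 187/2100)·1.7²/187 = 0.00216912
V̂(x̄_st) = 0.00348421
SE(x̄_st) = √0.00348421 = 0.0590272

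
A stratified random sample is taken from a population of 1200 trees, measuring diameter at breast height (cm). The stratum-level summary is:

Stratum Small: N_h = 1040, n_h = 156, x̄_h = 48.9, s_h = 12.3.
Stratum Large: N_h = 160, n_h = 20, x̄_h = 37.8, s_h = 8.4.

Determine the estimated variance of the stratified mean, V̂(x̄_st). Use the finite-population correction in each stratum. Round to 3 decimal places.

V̂(x̄_st) ≈ 0.674

V̂(x̄_st) = Σ W_h² (1 − n_h/N_h) s_h²/n_h, with W_h = N_h/N and N = 1200:
  stratum Small: (1040/1200)²·(1 − 156/1040)·12.3²/156 = 0.619168
  stratum Large: (160/1200)²·(1 − 20/160)·8.4²/20 = 0.05488
V̂(x̄_st) = 0.674048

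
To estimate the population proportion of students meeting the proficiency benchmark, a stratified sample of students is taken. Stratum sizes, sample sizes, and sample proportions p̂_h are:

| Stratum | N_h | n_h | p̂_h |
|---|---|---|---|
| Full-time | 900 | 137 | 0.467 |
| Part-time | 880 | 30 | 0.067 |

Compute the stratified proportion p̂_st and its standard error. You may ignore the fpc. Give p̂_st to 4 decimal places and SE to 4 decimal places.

p̂_st ≈ 0.2692, SE ≈ 0.0315

N = 1780; stratum weights W_h = N_h/N.
p̂_st = Σ W_h p̂_h = (900·0.467 + 880·0.067)/1780 = 0.26925
V̂(p̂_st) = Σ W_h² p̂_h(1−p̂_h)/(n_h−1):
  stratum Full-time: (900/1780)²·0.467·0.533/136 = 0.000467897
  stratum Part-time: (880/1780)²·0.067·0.933/29 = 0.000526846
V̂(p̂_st) = 0.000994743; SE = √V̂ = 0.0315395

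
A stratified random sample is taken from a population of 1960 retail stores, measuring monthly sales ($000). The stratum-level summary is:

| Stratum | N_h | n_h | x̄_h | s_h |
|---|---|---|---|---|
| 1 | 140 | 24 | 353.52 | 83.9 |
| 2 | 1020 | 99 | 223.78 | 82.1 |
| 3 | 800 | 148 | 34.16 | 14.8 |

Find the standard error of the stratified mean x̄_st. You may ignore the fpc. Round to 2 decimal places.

V̂(x̄_st) = Σ W_h² s_h²/n_h, with W_h = N_h/N and N = 1960:
  stratum 1: (140/1960)²·83.9²/24 = 1.49643
  stratum 2: (1020/1960)²·82.1²/99 = 18.4391
  stratum 3: (800/1960)²·14.8²/148 = 0.246564
V̂(x̄_st) = 20.1821
SE(x̄_st) = √20.1821 = 4.49245

SE(x̄_st) ≈ 4.49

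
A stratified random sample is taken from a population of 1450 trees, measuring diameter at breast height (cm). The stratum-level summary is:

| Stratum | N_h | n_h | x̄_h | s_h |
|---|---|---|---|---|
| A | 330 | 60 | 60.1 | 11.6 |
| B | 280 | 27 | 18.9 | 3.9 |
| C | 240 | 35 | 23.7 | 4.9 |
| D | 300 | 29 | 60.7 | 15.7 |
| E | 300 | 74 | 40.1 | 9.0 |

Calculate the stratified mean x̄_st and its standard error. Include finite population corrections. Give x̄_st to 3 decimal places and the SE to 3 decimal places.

x̄_st = Σ W_h x̄_h = (330·60.1 + 280·18.9 + 240·23.7 + 300·60.7 + 300·40.1)/1450 = 42.10552
V̂(x̄_st) = Σ W_h² (1 − n_h/N_h) s_h²/n_h, with W_h = N_h/N and N = 1450:
  stratum A: (330/1450)²·(1 − 60/330)·11.6²/60 = 0.09504
  stratum B: (280/1450)²·(1 − 27/280)·3.9²/27 = 0.0189805
  stratum C: (240/1450)²·(1 − 35/240)·4.9²/35 = 0.0160529
  stratum D: (300/1450)²·(1 − 29/300)·15.7²/29 = 0.328667
  stratum E: (300/1450)²·(1 − 74/300)·9.0²/74 = 0.0352977
V̂(x̄_st) = 0.494038
SE(x̄_st) = √0.494038 = 0.702878

x̄_st ≈ 42.106, SE ≈ 0.703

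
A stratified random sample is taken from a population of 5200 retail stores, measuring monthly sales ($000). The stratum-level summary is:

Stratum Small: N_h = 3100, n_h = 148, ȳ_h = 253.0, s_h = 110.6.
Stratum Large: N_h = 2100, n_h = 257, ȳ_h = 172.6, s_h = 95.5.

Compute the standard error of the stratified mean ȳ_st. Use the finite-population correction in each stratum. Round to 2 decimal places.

SE(ȳ_st) ≈ 5.75

V̂(ȳ_st) = Σ W_h² (1 − n_h/N_h) s_h²/n_h, with W_h = N_h/N and N = 5200:
  stratum Small: (3100/5200)²·(1 − 148/3100)·110.6²/148 = 27.9718
  stratum Large: (2100/5200)²·(1 − 257/2100)·95.5²/257 = 5.07939
V̂(ȳ_st) = 33.0512
SE(ȳ_st) = √33.0512 = 5.74901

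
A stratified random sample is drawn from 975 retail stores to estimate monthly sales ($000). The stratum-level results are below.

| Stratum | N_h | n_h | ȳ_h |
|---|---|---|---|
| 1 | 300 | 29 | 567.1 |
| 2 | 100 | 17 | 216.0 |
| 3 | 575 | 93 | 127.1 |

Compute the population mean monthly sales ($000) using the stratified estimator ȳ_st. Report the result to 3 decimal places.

ȳ_st ≈ 271.603

N = Σ N_h = 975. Stratum weights W_h = N_h/N.
ȳ_st = (300·567.1 + 100·216.0 + 575·127.1) / 975 = 271.60256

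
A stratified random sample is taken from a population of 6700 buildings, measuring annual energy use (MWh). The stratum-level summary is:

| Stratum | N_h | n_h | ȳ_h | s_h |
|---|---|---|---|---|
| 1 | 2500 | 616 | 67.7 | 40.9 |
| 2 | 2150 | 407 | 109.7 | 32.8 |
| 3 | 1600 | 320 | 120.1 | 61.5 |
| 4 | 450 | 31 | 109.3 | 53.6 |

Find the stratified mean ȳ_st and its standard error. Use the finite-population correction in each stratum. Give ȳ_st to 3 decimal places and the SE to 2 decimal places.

ȳ_st ≈ 96.485, SE ≈ 1.20

ȳ_st = Σ W_h ȳ_h = (2500·67.7 + 2150·109.7 + 1600·120.1 + 450·109.3)/6700 = 96.48507
V̂(ȳ_st) = Σ W_h² (1 − n_h/N_h) s_h²/n_h, with W_h = N_h/N and N = 6700:
  stratum 1: (2500/6700)²·(1 − 616/2500)·40.9²/616 = 0.284929
  stratum 2: (2150/6700)²·(1 − 407/2150)·32.8²/407 = 0.220668
  stratum 3: (1600/6700)²·(1 − 320/1600)·61.5²/320 = 0.539238
  stratum 4: (450/6700)²·(1 − 31/450)·53.6²/31 = 0.389265
V̂(ȳ_st) = 1.4341
SE(ȳ_st) = √1.4341 = 1.19754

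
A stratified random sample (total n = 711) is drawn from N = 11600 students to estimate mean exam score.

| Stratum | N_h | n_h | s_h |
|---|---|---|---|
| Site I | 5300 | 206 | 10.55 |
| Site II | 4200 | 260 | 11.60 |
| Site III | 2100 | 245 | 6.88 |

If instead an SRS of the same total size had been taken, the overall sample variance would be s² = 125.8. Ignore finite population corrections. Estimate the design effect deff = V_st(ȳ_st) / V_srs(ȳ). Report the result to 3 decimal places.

deff ≈ 1.057

V̂(ȳ_st) = Σ W_h² s_h²/n_h, with W_h = N_h/N and N = 11600:
  stratum Site I: (5300/11600)²·10.55²/206 = 0.112791
  stratum Site II: (4200/11600)²·11.60²/260 = 0.0678462
  stratum Site III: (2100/11600)²·6.88²/245 = 0.00633189
V_st = 0.186969
V_srs = s²/n = 125.8/711 = 0.176934
deff = V_st / V_srs = 0.186969/0.176934 = 1.0567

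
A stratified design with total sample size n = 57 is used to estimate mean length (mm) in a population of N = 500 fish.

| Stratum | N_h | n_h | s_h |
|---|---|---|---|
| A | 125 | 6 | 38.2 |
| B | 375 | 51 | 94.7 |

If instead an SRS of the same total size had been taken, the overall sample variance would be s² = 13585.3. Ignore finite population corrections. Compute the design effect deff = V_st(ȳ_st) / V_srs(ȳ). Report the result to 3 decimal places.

deff ≈ 0.479

V̂(ȳ_st) = Σ W_h² s_h²/n_h, with W_h = N_h/N and N = 500:
  stratum A: (125/500)²·38.2²/6 = 15.2004
  stratum B: (375/500)²·94.7²/51 = 98.9128
V_st = 114.113
V_srs = s²/n = 13585.3/57 = 238.339
deff = V_st / V_srs = 114.113/238.339 = 0.4788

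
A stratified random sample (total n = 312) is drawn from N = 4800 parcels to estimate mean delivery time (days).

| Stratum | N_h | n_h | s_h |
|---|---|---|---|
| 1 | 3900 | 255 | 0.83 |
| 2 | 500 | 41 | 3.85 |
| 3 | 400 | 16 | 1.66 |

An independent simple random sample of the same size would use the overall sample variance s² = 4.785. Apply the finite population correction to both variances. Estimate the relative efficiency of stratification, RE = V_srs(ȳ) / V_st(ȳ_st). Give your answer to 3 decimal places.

RE ≈ 2.235

V̂(ȳ_st) = Σ W_h² (1 − n_h/N_h) s_h²/n_h, with W_h = N_h/N and N = 4800:
  stratum 1: (3900/4800)²·(1 − 255/3900)·0.83²/255 = 0.00166685
  stratum 2: (500/4800)²·(1 − 41/500)·3.85²/41 = 0.00360112
  stratum 3: (400/4800)²·(1 − 16/400)·1.66²/16 = 0.00114817
V_st = 0.00641614
V_srs = (1 − 312/4800)·4.785/312 = 0.0143397
Relative efficiency = V_srs / V_st = 0.0143397/0.00641614 = 2.2349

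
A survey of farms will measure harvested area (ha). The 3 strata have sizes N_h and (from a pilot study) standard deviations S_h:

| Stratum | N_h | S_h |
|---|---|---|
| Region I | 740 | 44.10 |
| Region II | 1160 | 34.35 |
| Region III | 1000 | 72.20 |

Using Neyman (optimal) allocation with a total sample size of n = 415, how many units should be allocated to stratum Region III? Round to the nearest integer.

Neyman allocation: n_h = n · N_h S_h / Σ N_i S_i, with n = 415.
  stratum Region I: N_h·S_h = 740·44.10 = 32634.00
  stratum Region II: N_h·S_h = 1160·34.35 = 39846.00
  stratum Region III: N_h·S_h = 1000·72.20 = 72200.00
Σ N_h S_h = 144680.00
n for stratum Region III = 415·72200.00/144680.00 = 207.098 → 207

207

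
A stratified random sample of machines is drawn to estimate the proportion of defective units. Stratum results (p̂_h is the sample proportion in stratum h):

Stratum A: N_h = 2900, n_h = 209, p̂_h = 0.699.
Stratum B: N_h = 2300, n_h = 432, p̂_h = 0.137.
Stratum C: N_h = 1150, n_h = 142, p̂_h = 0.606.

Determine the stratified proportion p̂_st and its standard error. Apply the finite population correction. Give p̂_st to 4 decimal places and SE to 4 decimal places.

N = 6350; stratum weights W_h = N_h/N.
p̂_st = Σ W_h p̂_h = (2900·0.699 + 2300·0.137 + 1150·0.606)/6350 = 0.47860
V̂(p̂_st) = Σ W_h² (1 − n_h/N_h) p̂_h(1−p̂_h)/(n_h−1):
  stratum A: (2900/6350)²·(1 − 209/2900)·0.699·0.301/208 = 0.000195769
  stratum B: (2300/6350)²·(1 − 432/2300)·0.137·0.863/431 = 2.92288e-05
  stratum C: (1150/6350)²·(1 − 142/1150)·0.606·0.394/141 = 4.86811e-05
V̂(p̂_st) = 0.000273679; SE = √V̂ = 0.0165433

p̂_st ≈ 0.4786, SE ≈ 0.0165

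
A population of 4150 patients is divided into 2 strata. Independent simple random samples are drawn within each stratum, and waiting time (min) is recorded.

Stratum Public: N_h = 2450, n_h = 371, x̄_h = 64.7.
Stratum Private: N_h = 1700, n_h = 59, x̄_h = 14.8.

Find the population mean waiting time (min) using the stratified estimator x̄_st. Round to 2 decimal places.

N = Σ N_h = 4150. Stratum weights W_h = N_h/N.
x̄_st = (2450·64.7 + 1700·14.8) / 4150 = 44.2590

x̄_st ≈ 44.26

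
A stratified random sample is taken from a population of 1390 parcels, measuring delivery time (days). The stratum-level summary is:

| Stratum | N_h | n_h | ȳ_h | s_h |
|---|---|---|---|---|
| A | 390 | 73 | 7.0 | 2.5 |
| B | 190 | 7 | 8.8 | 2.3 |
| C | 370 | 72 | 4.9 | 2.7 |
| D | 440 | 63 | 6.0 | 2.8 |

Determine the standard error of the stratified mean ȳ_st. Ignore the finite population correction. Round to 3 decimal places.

V̂(ȳ_st) = Σ W_h² s_h²/n_h, with W_h = N_h/N and N = 1390:
  stratum A: (390/1390)²·2.5²/73 = 0.00673995
  stratum B: (190/1390)²·2.3²/7 = 0.01412
  stratum C: (370/1390)²·2.7²/72 = 0.00717412
  stratum D: (440/1390)²·2.8²/63 = 0.0124696
V̂(ȳ_st) = 0.0405037
SE(ȳ_st) = √0.0405037 = 0.201255

SE(ȳ_st) ≈ 0.201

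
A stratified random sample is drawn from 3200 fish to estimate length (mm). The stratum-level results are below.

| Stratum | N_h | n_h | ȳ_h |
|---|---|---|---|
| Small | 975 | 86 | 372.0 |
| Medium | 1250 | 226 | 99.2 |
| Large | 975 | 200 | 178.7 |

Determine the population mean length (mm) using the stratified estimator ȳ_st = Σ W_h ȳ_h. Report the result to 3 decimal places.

N = Σ N_h = 3200. Stratum weights W_h = N_h/N.
ȳ_st = (975·372.0 + 1250·99.2 + 975·178.7) / 3200 = 206.54141

ȳ_st ≈ 206.541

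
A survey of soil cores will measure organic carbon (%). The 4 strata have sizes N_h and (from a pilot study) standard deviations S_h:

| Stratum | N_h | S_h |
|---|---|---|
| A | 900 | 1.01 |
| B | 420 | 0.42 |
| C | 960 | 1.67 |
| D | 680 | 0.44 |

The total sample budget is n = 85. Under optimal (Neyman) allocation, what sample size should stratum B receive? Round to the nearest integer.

Neyman allocation: n_h = n · N_h S_h / Σ N_i S_i, with n = 85.
  stratum A: N_h·S_h = 900·1.01 = 909.00
  stratum B: N_h·S_h = 420·0.42 = 176.40
  stratum C: N_h·S_h = 960·1.67 = 1603.20
  stratum D: N_h·S_h = 680·0.44 = 299.20
Σ N_h S_h = 2987.80
n for stratum B = 85·176.40/2987.80 = 5.018 → 5

5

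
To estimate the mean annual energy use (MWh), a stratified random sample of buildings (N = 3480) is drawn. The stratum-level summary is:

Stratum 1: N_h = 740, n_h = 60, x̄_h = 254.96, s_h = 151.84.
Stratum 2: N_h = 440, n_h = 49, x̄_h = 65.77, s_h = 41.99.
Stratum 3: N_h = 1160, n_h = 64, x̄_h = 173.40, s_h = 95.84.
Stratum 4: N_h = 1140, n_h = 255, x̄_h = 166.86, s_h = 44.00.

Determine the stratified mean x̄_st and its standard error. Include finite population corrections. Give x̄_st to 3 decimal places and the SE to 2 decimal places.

x̄_st ≈ 174.992, SE ≈ 5.67

x̄_st = Σ W_h x̄_h = (740·254.96 + 440·65.77 + 1160·173.40 + 1140·166.86)/3480 = 174.99241
V̂(x̄_st) = Σ W_h² (1 − n_h/N_h) s_h²/n_h, with W_h = N_h/N and N = 3480:
  stratum 1: (740/3480)²·(1 − 60/740)·151.84²/60 = 15.9663
  stratum 2: (440/3480)²·(1 − 49/440)·41.99²/49 = 0.511171
  stratum 3: (1160/3480)²·(1 − 64/1160)·95.84²/64 = 15.0669
  stratum 4: (1140/3480)²·(1 − 255/1140)·44.00²/255 = 0.632492
V̂(x̄_st) = 32.1768
SE(x̄_st) = √32.1768 = 5.67246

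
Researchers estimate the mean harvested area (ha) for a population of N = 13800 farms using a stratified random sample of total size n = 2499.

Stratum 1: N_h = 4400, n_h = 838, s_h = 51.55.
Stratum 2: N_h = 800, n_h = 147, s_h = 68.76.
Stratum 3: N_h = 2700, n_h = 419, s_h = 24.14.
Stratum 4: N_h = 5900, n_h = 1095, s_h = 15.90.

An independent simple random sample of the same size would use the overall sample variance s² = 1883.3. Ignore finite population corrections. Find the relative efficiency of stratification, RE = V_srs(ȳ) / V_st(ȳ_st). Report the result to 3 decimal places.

RE ≈ 1.433

V̂(ȳ_st) = Σ W_h² s_h²/n_h, with W_h = N_h/N and N = 13800:
  stratum 1: (4400/13800)²·51.55²/838 = 0.322374
  stratum 2: (800/13800)²·68.76²/147 = 0.108088
  stratum 3: (2700/13800)²·24.14²/419 = 0.053239
  stratum 4: (5900/13800)²·15.90²/1095 = 0.0422013
V_st = 0.525902
V_srs = s²/n = 1883.3/2499 = 0.753621
Relative efficiency = V_srs / V_st = 0.753621/0.525902 = 1.4330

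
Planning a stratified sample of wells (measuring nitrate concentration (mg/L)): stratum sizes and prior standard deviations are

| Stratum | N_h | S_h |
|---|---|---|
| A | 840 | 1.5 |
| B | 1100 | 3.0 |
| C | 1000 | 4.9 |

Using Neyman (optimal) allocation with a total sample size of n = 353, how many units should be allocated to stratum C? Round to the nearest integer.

183

Neyman allocation: n_h = n · N_h S_h / Σ N_i S_i, with n = 353.
  stratum A: N_h·S_h = 840·1.5 = 1260.00
  stratum B: N_h·S_h = 1100·3.0 = 3300.00
  stratum C: N_h·S_h = 1000·4.9 = 4900.00
Σ N_h S_h = 9460.00
n for stratum C = 353·4900.00/9460.00 = 182.844 → 183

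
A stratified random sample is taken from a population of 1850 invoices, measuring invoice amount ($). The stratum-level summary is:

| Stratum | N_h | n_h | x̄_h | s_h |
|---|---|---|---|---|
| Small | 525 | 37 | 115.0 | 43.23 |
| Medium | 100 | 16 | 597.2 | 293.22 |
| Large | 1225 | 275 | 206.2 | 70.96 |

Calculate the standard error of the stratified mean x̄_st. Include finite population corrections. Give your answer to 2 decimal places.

SE(x̄_st) ≈ 4.82

V̂(x̄_st) = Σ W_h² (1 − n_h/N_h) s_h²/n_h, with W_h = N_h/N and N = 1850:
  stratum Small: (525/1850)²·(1 − 37/525)·43.23²/37 = 3.78098
  stratum Medium: (100/1850)²·(1 − 16/100)·293.22²/16 = 13.1887
  stratum Large: (1225/1850)²·(1 − 275/1225)·70.96²/275 = 6.22602
V̂(x̄_st) = 23.1957
SE(x̄_st) = √23.1957 = 4.8162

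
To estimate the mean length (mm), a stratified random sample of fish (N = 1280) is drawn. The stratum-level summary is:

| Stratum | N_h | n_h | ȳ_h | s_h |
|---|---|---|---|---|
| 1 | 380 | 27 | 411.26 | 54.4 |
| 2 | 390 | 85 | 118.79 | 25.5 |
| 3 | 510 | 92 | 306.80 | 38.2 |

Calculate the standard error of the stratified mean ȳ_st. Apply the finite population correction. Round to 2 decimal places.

SE(ȳ_st) ≈ 3.40

V̂(ȳ_st) = Σ W_h² (1 − n_h/N_h) s_h²/n_h, with W_h = N_h/N and N = 1280:
  stratum 1: (380/1280)²·(1 − 27/380)·54.4²/27 = 8.97372
  stratum 2: (390/1280)²·(1 − 85/390)·25.5²/85 = 0.5554
  stratum 3: (510/1280)²·(1 − 92/510)·38.2²/92 = 2.06379
V̂(ȳ_st) = 11.5929
SE(ȳ_st) = √11.5929 = 3.40484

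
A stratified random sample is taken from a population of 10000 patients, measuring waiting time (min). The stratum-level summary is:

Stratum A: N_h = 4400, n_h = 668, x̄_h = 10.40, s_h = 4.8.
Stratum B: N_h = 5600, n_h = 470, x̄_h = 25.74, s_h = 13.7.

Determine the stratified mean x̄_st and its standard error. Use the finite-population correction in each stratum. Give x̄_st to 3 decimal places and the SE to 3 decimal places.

x̄_st ≈ 18.990, SE ≈ 0.347

x̄_st = Σ W_h x̄_h = (4400·10.40 + 5600·25.74)/10000 = 18.99040
V̂(x̄_st) = Σ W_h² (1 − n_h/N_h) s_h²/n_h, with W_h = N_h/N and N = 10000:
  stratum A: (4400/10000)²·(1 − 668/4400)·4.8²/668 = 0.0056637
  stratum B: (5600/10000)²·(1 − 470/5600)·13.7²/470 = 0.114723
V̂(x̄_st) = 0.120386
SE(x̄_st) = √0.120386 = 0.346967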